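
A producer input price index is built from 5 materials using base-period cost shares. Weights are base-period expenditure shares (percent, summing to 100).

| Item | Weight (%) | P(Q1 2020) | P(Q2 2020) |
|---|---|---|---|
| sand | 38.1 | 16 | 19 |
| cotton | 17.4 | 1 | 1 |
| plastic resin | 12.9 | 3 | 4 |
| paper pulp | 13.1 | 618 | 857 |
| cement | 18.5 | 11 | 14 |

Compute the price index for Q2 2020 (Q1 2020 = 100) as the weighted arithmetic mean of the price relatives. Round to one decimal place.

sand: 38.1 × (19/16) = 38.1 × 1.187500 = 45.2437
cotton: 17.4 × (1/1) = 17.4 × 1.000000 = 17.4000
plastic resin: 12.9 × (4/3) = 12.9 × 1.333333 = 17.2000
paper pulp: 13.1 × (857/618) = 13.1 × 1.386731 = 18.1662
cement: 18.5 × (14/11) = 18.5 × 1.272727 = 23.5455
Index = Σ wᵢ·(p₁ᵢ/p₀ᵢ) = 45.2437 + 17.4000 + 17.2000 + 18.1662 + 23.5455 = 121.5554

121.6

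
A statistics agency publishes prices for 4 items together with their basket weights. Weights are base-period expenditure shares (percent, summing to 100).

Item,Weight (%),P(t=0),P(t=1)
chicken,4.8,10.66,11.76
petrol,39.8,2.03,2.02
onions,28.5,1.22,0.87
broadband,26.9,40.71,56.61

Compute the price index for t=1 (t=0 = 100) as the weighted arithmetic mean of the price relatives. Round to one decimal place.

chicken: 4.8 × (11.76/10.66) = 4.8 × 1.103189 = 5.2953
petrol: 39.8 × (2.02/2.03) = 39.8 × 0.995074 = 39.6039
onions: 28.5 × (0.87/1.22) = 28.5 × 0.713115 = 20.3238
broadband: 26.9 × (56.61/40.71) = 26.9 × 1.390567 = 37.4063
Index = Σ wᵢ·(p₁ᵢ/p₀ᵢ) = 5.2953 + 39.6039 + 20.3238 + 37.4063 = 102.6293

102.6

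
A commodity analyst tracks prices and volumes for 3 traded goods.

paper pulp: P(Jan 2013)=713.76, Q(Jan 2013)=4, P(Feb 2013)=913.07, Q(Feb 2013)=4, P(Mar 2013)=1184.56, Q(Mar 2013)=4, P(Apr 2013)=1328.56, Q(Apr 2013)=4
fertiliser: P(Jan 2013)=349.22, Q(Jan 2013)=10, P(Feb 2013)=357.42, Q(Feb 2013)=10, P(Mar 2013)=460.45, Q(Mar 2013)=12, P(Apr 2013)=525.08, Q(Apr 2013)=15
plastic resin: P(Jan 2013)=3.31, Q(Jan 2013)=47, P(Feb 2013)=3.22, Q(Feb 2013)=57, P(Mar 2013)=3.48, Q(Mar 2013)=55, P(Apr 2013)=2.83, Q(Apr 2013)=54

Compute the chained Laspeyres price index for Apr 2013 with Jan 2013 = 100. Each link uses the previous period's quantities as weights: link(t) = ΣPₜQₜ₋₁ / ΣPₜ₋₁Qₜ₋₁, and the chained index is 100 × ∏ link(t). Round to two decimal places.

Link Jan 2013→Feb 2013:
ΣP(Feb 2013)Q(Jan 2013) = 913.07×4 + 357.42×10 + 3.22×47 = 3652.28 + 3574.2 + 151.34 = 7377.82
ΣP(Jan 2013)Q(Jan 2013) = 713.76×4 + 349.22×10 + 3.31×47 = 2855.04 + 3492.2 + 155.57 = 6502.81
link = 7377.82/6502.81 = 1.134559
Link Feb 2013→Mar 2013:
ΣP(Mar 2013)Q(Feb 2013) = 1184.56×4 + 460.45×10 + 3.48×57 = 4738.24 + 4604.5 + 198.36 = 9541.1
ΣP(Feb 2013)Q(Feb 2013) = 913.07×4 + 357.42×10 + 3.22×57 = 3652.28 + 3574.2 + 183.54 = 7410.02
link = 9541.1/7410.02 = 1.287594
Link Mar 2013→Apr 2013:
ΣP(Apr 2013)Q(Mar 2013) = 1328.56×4 + 525.08×12 + 2.83×55 = 5314.24 + 6300.96 + 155.65 = 11770.85
ΣP(Mar 2013)Q(Mar 2013) = 1184.56×4 + 460.45×12 + 3.48×55 = 4738.24 + 5525.4 + 191.4 = 10455.04
link = 11770.85/10455.04 = 1.125854
Chained index = 100 × 1.134559 × 1.287594 × 1.125854 = 164.4706

164.47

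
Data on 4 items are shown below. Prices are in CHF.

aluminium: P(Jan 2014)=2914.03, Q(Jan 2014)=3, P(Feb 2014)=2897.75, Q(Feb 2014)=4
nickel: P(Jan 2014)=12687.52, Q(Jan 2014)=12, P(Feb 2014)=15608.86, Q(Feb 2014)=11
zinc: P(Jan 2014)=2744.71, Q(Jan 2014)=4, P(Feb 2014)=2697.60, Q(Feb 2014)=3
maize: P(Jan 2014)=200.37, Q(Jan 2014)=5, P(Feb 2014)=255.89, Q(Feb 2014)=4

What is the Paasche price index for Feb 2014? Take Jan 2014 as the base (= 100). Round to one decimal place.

120.1

Paasche price index uses current-period quantities as weights.
ΣP(Feb 2014)·Q(Feb 2014) = 2897.75×4 + 15608.86×11 + 2697.60×3 + 255.89×4 = 11591 + 171697.46 + 8092.8 + 1023.56 = 192404.82
ΣP(Jan 2014)·Q(Feb 2014) = 2914.03×4 + 12687.52×11 + 2744.71×3 + 200.37×4 = 11656.12 + 139562.72 + 8234.13 + 801.48 = 160254.45
Index = 192404.82 / 160254.45 × 100 = 120.0621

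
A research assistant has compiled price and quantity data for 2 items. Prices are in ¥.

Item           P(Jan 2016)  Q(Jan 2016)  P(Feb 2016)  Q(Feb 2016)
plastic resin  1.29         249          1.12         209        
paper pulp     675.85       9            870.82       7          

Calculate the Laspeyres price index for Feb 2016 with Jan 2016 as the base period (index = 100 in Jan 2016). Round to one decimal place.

Laspeyres price index uses base-period quantities as weights.
ΣP(Feb 2016)·Q(Jan 2016) = 1.12×249 + 870.82×9 = 278.88 + 7837.38 = 8116.26
ΣP(Jan 2016)·Q(Jan 2016) = 1.29×249 + 675.85×9 = 321.21 + 6082.65 = 6403.86
Index = 8116.26 / 6403.86 × 100 = 126.7401

126.7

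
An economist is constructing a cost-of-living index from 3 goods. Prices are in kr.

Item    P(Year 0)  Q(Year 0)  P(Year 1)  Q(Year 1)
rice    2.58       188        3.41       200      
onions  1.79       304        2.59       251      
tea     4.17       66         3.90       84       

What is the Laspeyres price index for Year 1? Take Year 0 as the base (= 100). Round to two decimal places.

Laspeyres price index uses base-period quantities as weights.
ΣP(Year 1)·Q(Year 0) = 3.41×188 + 2.59×304 + 3.90×66 = 641.08 + 787.36 + 257.4 = 1685.84
ΣP(Year 0)·Q(Year 0) = 2.58×188 + 1.79×304 + 4.17×66 = 485.04 + 544.16 + 275.22 = 1304.42
Index = 1685.84 / 1304.42 × 100 = 129.2406

129.24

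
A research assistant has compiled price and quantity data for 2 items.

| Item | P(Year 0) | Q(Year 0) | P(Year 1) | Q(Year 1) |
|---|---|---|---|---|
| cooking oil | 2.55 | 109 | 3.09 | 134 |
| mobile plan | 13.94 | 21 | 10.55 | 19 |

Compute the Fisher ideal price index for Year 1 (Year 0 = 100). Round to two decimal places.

Laspeyres component (base-period weights):
ΣP(Year 1)Q(Year 0) = 3.09×109 + 10.55×21 = 336.81 + 221.55 = 558.36
ΣP(Year 0)Q(Year 0) = 2.55×109 + 13.94×21 = 277.95 + 292.74 = 570.69
L = 558.36 / 570.69 × 100 = 97.8395
Paasche component (current-period weights):
ΣP(Year 1)Q(Year 1) = 3.09×134 + 10.55×19 = 414.06 + 200.45 = 614.51
ΣP(Year 0)Q(Year 1) = 2.55×134 + 13.94×19 = 341.7 + 264.86 = 606.56
P = 614.51 / 606.56 × 100 = 101.3107
Fisher = √(L × P) = √(97.8395 × 101.3107) = 99.5599

99.56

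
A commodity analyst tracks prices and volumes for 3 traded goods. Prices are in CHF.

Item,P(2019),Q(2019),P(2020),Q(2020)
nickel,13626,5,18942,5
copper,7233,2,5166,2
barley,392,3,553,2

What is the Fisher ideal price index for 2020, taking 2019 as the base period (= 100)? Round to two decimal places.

Laspeyres component (base-period weights):
ΣP(2020)Q(2019) = 18942×5 + 5166×2 + 553×3 = 94710 + 10332 + 1659 = 106701
ΣP(2019)Q(2019) = 13626×5 + 7233×2 + 392×3 = 68130 + 14466 + 1176 = 83772
L = 106701 / 83772 × 100 = 127.3707
Paasche component (current-period weights):
ΣP(2020)Q(2020) = 18942×5 + 5166×2 + 553×2 = 94710 + 10332 + 1106 = 106148
ΣP(2019)Q(2020) = 13626×5 + 7233×2 + 392×2 = 68130 + 14466 + 784 = 83380
P = 106148 / 83380 × 100 = 127.3063
Fisher = √(L × P) = √(127.3707 × 127.3063) = 127.3385

127.34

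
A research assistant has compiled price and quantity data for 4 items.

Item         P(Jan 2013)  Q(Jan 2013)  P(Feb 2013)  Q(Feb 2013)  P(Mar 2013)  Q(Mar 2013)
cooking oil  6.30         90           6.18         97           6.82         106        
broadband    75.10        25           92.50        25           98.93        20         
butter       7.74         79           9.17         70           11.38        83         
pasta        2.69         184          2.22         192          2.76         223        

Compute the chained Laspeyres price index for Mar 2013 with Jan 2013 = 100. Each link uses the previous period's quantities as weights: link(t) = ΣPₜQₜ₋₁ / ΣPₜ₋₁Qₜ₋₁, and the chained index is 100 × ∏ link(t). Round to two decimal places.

Link Jan 2013→Feb 2013:
ΣP(Feb 2013)Q(Jan 2013) = 6.18×90 + 92.50×25 + 9.17×79 + 2.22×184 = 556.2 + 2312.5 + 724.43 + 408.48 = 4001.61
ΣP(Jan 2013)Q(Jan 2013) = 6.30×90 + 75.10×25 + 7.74×79 + 2.69×184 = 567 + 1877.5 + 611.46 + 494.96 = 3550.92
link = 4001.61/3550.92 = 1.126922
Link Feb 2013→Mar 2013:
ΣP(Mar 2013)Q(Feb 2013) = 6.82×97 + 98.93×25 + 11.38×70 + 2.76×192 = 661.54 + 2473.25 + 796.6 + 529.92 = 4461.31
ΣP(Feb 2013)Q(Feb 2013) = 6.18×97 + 92.50×25 + 9.17×70 + 2.22×192 = 599.46 + 2312.5 + 641.9 + 426.24 = 3980.1
link = 4461.31/3980.1 = 1.120904
Chained index = 100 × 1.126922 × 1.120904 = 126.3171

126.32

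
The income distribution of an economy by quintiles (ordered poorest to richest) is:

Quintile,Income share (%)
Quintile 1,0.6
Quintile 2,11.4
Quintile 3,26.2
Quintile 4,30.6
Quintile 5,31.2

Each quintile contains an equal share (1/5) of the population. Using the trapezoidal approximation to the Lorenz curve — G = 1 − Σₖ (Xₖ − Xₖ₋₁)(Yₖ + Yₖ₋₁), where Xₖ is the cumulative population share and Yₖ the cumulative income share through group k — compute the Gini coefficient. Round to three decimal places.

0.322

Cumulative income shares Yₖ: 0.0060, 0.1200, 0.3820, 0.6880, 1.0000
Σ (Xₖ−Xₖ₋₁)(Yₖ+Yₖ₋₁) = (1/5)(0.0060+0.0000) + (1/5)(0.1200+0.0060) + (1/5)(0.3820+0.1200) + (1/5)(0.6880+0.3820) + (1/5)(1.0000+0.6880)
  = 0.0012 + 0.0252 + 0.1004 + 0.2140 + 0.3376 = 0.6784
G = 1 − 0.6784 = 0.3216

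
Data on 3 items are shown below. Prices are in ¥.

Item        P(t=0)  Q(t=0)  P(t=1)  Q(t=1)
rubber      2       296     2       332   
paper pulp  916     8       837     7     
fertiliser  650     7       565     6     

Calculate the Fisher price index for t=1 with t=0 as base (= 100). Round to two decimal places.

90.24

Laspeyres component (base-period weights):
ΣP(t=1)Q(t=0) = 2×296 + 837×8 + 565×7 = 592 + 6696 + 3955 = 11243
ΣP(t=0)Q(t=0) = 2×296 + 916×8 + 650×7 = 592 + 7328 + 4550 = 12470
L = 11243 / 12470 × 100 = 90.1604
Paasche component (current-period weights):
ΣP(t=1)Q(t=1) = 2×332 + 837×7 + 565×6 = 664 + 5859 + 3390 = 9913
ΣP(t=0)Q(t=1) = 2×332 + 916×7 + 650×6 = 664 + 6412 + 3900 = 10976
P = 9913 / 10976 × 100 = 90.3152
Fisher = √(L × P) = √(90.1604 × 90.3152) = 90.2378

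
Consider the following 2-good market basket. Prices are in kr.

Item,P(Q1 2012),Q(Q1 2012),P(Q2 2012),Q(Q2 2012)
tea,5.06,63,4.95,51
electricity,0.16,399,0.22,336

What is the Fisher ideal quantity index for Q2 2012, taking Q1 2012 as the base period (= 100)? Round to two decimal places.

Laspeyres component (base-period weights):
ΣP(Q1 2012)Q(Q2 2012) = 5.06×51 + 0.16×336 = 258.06 + 53.76 = 311.82
ΣP(Q1 2012)Q(Q1 2012) = 5.06×63 + 0.16×399 = 318.78 + 63.84 = 382.62
L = 311.82 / 382.62 × 100 = 81.4960
Paasche component (current-period weights):
ΣP(Q2 2012)Q(Q2 2012) = 4.95×51 + 0.22×336 = 252.45 + 73.92 = 326.37
ΣP(Q2 2012)Q(Q1 2012) = 4.95×63 + 0.22×399 = 311.85 + 87.78 = 399.63
P = 326.37 / 399.63 × 100 = 81.6680
Fisher = √(L × P) = √(81.4960 × 81.6680) = 81.5820

81.58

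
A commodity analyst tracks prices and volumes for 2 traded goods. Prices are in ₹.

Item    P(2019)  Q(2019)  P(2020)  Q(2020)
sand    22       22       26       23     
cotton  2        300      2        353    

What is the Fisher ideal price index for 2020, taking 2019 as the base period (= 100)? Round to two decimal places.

107.85

Laspeyres component (base-period weights):
ΣP(2020)Q(2019) = 26×22 + 2×300 = 572 + 600 = 1172
ΣP(2019)Q(2019) = 22×22 + 2×300 = 484 + 600 = 1084
L = 1172 / 1084 × 100 = 108.1181
Paasche component (current-period weights):
ΣP(2020)Q(2020) = 26×23 + 2×353 = 598 + 706 = 1304
ΣP(2019)Q(2020) = 22×23 + 2×353 = 506 + 706 = 1212
P = 1304 / 1212 × 100 = 107.5908
Fisher = √(L × P) = √(108.1181 × 107.5908) = 107.8541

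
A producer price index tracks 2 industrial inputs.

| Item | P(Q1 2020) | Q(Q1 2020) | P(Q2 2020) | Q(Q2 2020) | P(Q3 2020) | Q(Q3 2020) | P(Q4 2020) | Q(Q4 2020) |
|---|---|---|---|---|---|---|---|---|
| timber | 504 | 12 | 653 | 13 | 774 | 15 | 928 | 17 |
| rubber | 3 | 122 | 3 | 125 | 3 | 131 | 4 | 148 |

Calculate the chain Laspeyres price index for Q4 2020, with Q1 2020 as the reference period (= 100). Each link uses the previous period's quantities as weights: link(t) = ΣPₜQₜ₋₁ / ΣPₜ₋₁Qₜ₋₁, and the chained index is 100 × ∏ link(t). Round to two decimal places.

Link Q1 2020→Q2 2020:
ΣP(Q2 2020)Q(Q1 2020) = 653×12 + 3×122 = 7836 + 366 = 8202
ΣP(Q1 2020)Q(Q1 2020) = 504×12 + 3×122 = 6048 + 366 = 6414
link = 8202/6414 = 1.278765
Link Q2 2020→Q3 2020:
ΣP(Q3 2020)Q(Q2 2020) = 774×13 + 3×125 = 10062 + 375 = 10437
ΣP(Q2 2020)Q(Q2 2020) = 653×13 + 3×125 = 8489 + 375 = 8864
link = 10437/8864 = 1.177459
Link Q3 2020→Q4 2020:
ΣP(Q4 2020)Q(Q3 2020) = 928×15 + 4×131 = 13920 + 524 = 14444
ΣP(Q3 2020)Q(Q3 2020) = 774×15 + 3×131 = 11610 + 393 = 12003
link = 14444/12003 = 1.203366
Chained index = 100 × 1.278765 × 1.177459 × 1.203366 = 181.1901

181.19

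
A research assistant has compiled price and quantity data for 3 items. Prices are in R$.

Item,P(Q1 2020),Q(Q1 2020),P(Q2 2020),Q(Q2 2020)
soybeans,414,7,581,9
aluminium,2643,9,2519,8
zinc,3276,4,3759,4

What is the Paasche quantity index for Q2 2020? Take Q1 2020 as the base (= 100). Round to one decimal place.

Paasche quantity index uses current-period prices as weights.
ΣP(Q2 2020)·Q(Q2 2020) = 581×9 + 2519×8 + 3759×4 = 5229 + 20152 + 15036 = 40417
ΣP(Q2 2020)·Q(Q1 2020) = 581×7 + 2519×9 + 3759×4 = 4067 + 22671 + 15036 = 41774
Index = 40417 / 41774 × 100 = 96.7516

96.8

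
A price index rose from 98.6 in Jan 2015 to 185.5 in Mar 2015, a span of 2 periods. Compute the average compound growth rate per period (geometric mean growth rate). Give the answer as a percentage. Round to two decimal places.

37.16%

Growth factor = (185.5/98.6)^(1/2) = (1.881339)^(1/2) = 1.371619
Growth rate = 1.371619 − 1 = 0.371619 = 37.1619%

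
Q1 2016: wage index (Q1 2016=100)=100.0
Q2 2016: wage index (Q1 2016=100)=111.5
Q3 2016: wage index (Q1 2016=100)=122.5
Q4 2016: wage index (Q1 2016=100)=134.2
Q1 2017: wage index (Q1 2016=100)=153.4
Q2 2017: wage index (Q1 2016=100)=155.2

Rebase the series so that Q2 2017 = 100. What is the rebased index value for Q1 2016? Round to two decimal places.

Rebased(Q1 2016) = 100.0 / 155.2 × 100 = 64.4330

64.43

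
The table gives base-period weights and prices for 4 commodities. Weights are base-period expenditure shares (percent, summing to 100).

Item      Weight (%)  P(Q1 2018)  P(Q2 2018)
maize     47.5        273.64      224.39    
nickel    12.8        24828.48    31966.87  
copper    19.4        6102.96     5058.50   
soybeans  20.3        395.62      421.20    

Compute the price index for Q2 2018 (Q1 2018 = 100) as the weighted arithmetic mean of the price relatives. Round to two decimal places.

93.12

maize: 47.5 × (224.39/273.64) = 47.5 × 0.820019 = 38.9509
nickel: 12.8 × (31966.87/24828.48) = 12.8 × 1.287508 = 16.4801
copper: 19.4 × (5058.50/6102.96) = 19.4 × 0.828860 = 16.0799
soybeans: 20.3 × (421.20/395.62) = 20.3 × 1.064658 = 21.6126
Index = Σ wᵢ·(p₁ᵢ/p₀ᵢ) = 38.9509 + 16.4801 + 16.0799 + 21.6126 = 93.1235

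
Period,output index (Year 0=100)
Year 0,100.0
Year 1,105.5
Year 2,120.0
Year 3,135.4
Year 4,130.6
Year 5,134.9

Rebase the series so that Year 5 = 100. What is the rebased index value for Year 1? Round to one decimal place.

78.2

Rebased(Year 1) = 105.5 / 134.9 × 100 = 78.2061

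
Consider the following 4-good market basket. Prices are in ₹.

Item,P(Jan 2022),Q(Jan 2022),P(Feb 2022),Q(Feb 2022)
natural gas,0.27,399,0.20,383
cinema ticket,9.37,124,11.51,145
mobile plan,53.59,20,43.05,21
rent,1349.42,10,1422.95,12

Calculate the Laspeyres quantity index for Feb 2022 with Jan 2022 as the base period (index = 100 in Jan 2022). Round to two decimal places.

Laspeyres quantity index uses base-period prices as weights.
ΣP(Jan 2022)·Q(Feb 2022) = 0.27×383 + 9.37×145 + 53.59×21 + 1349.42×12 = 103.41 + 1358.65 + 1125.39 + 16193.04 = 18780.49
ΣP(Jan 2022)·Q(Jan 2022) = 0.27×399 + 9.37×124 + 53.59×20 + 1349.42×10 = 107.73 + 1161.88 + 1071.8 + 13494.2 = 15835.61
Index = 18780.49 / 15835.61 × 100 = 118.5966

118.60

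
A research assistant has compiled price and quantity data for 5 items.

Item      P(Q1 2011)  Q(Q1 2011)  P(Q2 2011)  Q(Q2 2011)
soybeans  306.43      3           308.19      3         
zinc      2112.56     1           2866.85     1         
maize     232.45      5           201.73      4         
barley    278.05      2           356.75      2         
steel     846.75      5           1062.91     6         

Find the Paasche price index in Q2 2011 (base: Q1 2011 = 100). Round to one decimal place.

Paasche price index uses current-period quantities as weights.
ΣP(Q2 2011)·Q(Q2 2011) = 308.19×3 + 2866.85×1 + 201.73×4 + 356.75×2 + 1062.91×6 = 924.57 + 2866.85 + 806.92 + 713.5 + 6377.46 = 11689.3
ΣP(Q1 2011)·Q(Q2 2011) = 306.43×3 + 2112.56×1 + 232.45×4 + 278.05×2 + 846.75×6 = 919.29 + 2112.56 + 929.8 + 556.1 + 5080.5 = 9598.25
Index = 11689.3 / 9598.25 × 100 = 121.7857

121.8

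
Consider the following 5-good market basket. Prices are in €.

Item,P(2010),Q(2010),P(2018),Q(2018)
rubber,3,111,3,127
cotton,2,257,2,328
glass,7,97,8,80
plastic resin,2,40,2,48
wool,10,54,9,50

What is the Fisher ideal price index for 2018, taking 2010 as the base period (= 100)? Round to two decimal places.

101.69

Laspeyres component (base-period weights):
ΣP(2018)Q(2010) = 3×111 + 2×257 + 8×97 + 2×40 + 9×54 = 333 + 514 + 776 + 80 + 486 = 2189
ΣP(2010)Q(2010) = 3×111 + 2×257 + 7×97 + 2×40 + 10×54 = 333 + 514 + 679 + 80 + 540 = 2146
L = 2189 / 2146 × 100 = 102.0037
Paasche component (current-period weights):
ΣP(2018)Q(2018) = 3×127 + 2×328 + 8×80 + 2×48 + 9×50 = 381 + 656 + 640 + 96 + 450 = 2223
ΣP(2010)Q(2018) = 3×127 + 2×328 + 7×80 + 2×48 + 10×50 = 381 + 656 + 560 + 96 + 500 = 2193
P = 2223 / 2193 × 100 = 101.3680
Fisher = √(L × P) = √(102.0037 × 101.3680) = 101.6854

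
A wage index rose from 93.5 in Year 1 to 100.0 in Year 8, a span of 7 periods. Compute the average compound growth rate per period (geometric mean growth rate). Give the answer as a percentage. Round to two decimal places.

Growth factor = (100.0/93.5)^(1/7) = (1.069519)^(1/7) = 1.009647
Growth rate = 1.009647 − 1 = 0.009647 = 0.9647%

0.96%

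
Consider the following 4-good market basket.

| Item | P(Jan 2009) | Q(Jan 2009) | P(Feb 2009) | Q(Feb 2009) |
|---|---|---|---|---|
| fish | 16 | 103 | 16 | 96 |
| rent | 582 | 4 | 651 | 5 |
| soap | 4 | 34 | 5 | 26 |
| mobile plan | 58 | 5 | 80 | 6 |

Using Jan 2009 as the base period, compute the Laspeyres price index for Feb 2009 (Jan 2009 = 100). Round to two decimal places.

109.54

Laspeyres price index uses base-period quantities as weights.
ΣP(Feb 2009)·Q(Jan 2009) = 16×103 + 651×4 + 5×34 + 80×5 = 1648 + 2604 + 170 + 400 = 4822
ΣP(Jan 2009)·Q(Jan 2009) = 16×103 + 582×4 + 4×34 + 58×5 = 1648 + 2328 + 136 + 290 = 4402
Index = 4822 / 4402 × 100 = 109.5411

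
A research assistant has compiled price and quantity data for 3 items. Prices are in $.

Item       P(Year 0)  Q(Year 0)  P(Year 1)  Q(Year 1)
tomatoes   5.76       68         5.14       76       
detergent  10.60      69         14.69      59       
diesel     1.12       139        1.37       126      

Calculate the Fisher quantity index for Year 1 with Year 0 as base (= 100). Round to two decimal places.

Laspeyres component (base-period weights):
ΣP(Year 0)Q(Year 1) = 5.76×76 + 10.60×59 + 1.12×126 = 437.76 + 625.4 + 141.12 = 1204.28
ΣP(Year 0)Q(Year 0) = 5.76×68 + 10.60×69 + 1.12×139 = 391.68 + 731.4 + 155.68 = 1278.76
L = 1204.28 / 1278.76 × 100 = 94.1756
Paasche component (current-period weights):
ΣP(Year 1)Q(Year 1) = 5.14×76 + 14.69×59 + 1.37×126 = 390.64 + 866.71 + 172.62 = 1429.97
ΣP(Year 1)Q(Year 0) = 5.14×68 + 14.69×69 + 1.37×139 = 349.52 + 1013.61 + 190.43 = 1553.56
P = 1429.97 / 1553.56 × 100 = 92.0447
Fisher = √(L × P) = √(94.1756 × 92.0447) = 93.1041

93.10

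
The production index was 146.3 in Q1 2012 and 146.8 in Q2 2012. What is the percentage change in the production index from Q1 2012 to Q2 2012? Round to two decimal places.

0.34%

Change = (146.8 − 146.3) / 146.3 × 100
       = 0.5 / 146.3 × 100 = 0.3418%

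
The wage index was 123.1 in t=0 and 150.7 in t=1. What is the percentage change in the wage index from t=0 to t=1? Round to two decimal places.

Change = (150.7 − 123.1) / 123.1 × 100
       = 27.6 / 123.1 × 100 = 22.4208%

22.42%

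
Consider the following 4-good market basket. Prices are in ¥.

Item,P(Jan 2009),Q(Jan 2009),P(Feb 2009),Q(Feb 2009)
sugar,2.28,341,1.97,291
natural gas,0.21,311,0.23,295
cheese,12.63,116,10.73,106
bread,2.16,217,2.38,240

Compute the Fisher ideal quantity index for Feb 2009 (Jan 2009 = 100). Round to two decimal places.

93.42

Laspeyres component (base-period weights):
ΣP(Jan 2009)Q(Feb 2009) = 2.28×291 + 0.21×295 + 12.63×106 + 2.16×240 = 663.48 + 61.95 + 1338.78 + 518.4 = 2582.61
ΣP(Jan 2009)Q(Jan 2009) = 2.28×341 + 0.21×311 + 12.63×116 + 2.16×217 = 777.48 + 65.31 + 1465.08 + 468.72 = 2776.59
L = 2582.61 / 2776.59 × 100 = 93.0137
Paasche component (current-period weights):
ΣP(Feb 2009)Q(Feb 2009) = 1.97×291 + 0.23×295 + 10.73×106 + 2.38×240 = 573.27 + 67.85 + 1137.38 + 571.2 = 2349.7
ΣP(Feb 2009)Q(Jan 2009) = 1.97×341 + 0.23×311 + 10.73×116 + 2.38×217 = 671.77 + 71.53 + 1244.68 + 516.46 = 2504.44
P = 2349.7 / 2504.44 × 100 = 93.8214
Fisher = √(L × P) = √(93.0137 × 93.8214) = 93.4167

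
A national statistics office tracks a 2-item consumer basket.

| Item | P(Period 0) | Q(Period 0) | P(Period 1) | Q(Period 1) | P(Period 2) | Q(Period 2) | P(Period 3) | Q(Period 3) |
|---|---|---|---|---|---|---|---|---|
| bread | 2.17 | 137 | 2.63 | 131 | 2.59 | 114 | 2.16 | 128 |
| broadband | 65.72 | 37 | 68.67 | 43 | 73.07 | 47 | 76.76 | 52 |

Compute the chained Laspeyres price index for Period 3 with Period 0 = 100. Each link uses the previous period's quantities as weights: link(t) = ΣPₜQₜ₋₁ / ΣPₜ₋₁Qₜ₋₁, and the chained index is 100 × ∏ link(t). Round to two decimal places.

115.98

Link Period 0→Period 1:
ΣP(Period 1)Q(Period 0) = 2.63×137 + 68.67×37 = 360.31 + 2540.79 = 2901.1
ΣP(Period 0)Q(Period 0) = 2.17×137 + 65.72×37 = 297.29 + 2431.64 = 2728.93
link = 2901.1/2728.93 = 1.063091
Link Period 1→Period 2:
ΣP(Period 2)Q(Period 1) = 2.59×131 + 73.07×43 = 339.29 + 3142.01 = 3481.3
ΣP(Period 1)Q(Period 1) = 2.63×131 + 68.67×43 = 344.53 + 2952.81 = 3297.34
link = 3481.3/3297.34 = 1.055790
Link Period 2→Period 3:
ΣP(Period 3)Q(Period 2) = 2.16×114 + 76.76×47 = 246.24 + 3607.72 = 3853.96
ΣP(Period 2)Q(Period 2) = 2.59×114 + 73.07×47 = 295.26 + 3434.29 = 3729.55
link = 3853.96/3729.55 = 1.033358
Chained index = 100 × 1.063091 × 1.055790 × 1.033358 = 115.9842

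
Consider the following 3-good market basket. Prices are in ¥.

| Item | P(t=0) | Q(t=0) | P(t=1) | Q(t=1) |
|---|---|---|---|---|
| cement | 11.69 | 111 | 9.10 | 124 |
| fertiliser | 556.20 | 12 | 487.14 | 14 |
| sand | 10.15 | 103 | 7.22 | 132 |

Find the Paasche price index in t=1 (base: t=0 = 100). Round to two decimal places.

84.16

Paasche price index uses current-period quantities as weights.
ΣP(t=1)·Q(t=1) = 9.10×124 + 487.14×14 + 7.22×132 = 1128.4 + 6819.96 + 953.04 = 8901.4
ΣP(t=0)·Q(t=1) = 11.69×124 + 556.20×14 + 10.15×132 = 1449.56 + 7786.8 + 1339.8 = 10576.16
Index = 8901.4 / 10576.16 × 100 = 84.1648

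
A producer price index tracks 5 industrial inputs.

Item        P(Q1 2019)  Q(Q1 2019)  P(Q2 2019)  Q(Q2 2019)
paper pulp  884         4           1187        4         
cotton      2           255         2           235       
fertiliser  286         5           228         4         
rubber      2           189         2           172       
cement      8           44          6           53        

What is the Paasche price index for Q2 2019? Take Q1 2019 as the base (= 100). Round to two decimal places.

114.77

Paasche price index uses current-period quantities as weights.
ΣP(Q2 2019)·Q(Q2 2019) = 1187×4 + 2×235 + 228×4 + 2×172 + 6×53 = 4748 + 470 + 912 + 344 + 318 = 6792
ΣP(Q1 2019)·Q(Q2 2019) = 884×4 + 2×235 + 286×4 + 2×172 + 8×53 = 3536 + 470 + 1144 + 344 + 424 = 5918
Index = 6792 / 5918 × 100 = 114.7685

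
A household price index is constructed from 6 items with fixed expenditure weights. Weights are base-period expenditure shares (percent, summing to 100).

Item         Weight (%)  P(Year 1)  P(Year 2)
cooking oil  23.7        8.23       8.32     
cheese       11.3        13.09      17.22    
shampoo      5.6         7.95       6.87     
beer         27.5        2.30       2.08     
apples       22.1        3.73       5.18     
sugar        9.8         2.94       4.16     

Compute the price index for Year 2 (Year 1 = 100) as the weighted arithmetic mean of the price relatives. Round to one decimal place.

113.1

cooking oil: 23.7 × (8.32/8.23) = 23.7 × 1.010936 = 23.9592
cheese: 11.3 × (17.22/13.09) = 11.3 × 1.315508 = 14.8652
shampoo: 5.6 × (6.87/7.95) = 5.6 × 0.864151 = 4.8392
beer: 27.5 × (2.08/2.30) = 27.5 × 0.904348 = 24.8696
apples: 22.1 × (5.18/3.73) = 22.1 × 1.388740 = 30.6912
sugar: 9.8 × (4.16/2.94) = 9.8 × 1.414966 = 13.8667
Index = Σ wᵢ·(p₁ᵢ/p₀ᵢ) = 23.9592 + 14.8652 + 4.8392 + 24.8696 + 30.6912 + 13.8667 = 113.0910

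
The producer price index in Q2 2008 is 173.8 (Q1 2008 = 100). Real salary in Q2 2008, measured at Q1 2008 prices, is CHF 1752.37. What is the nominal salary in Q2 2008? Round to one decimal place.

3045.6

Nominal = Real × (Index/100) = 1752.37 × (173.8/100)
        = 1752.37 × 1.738 = 3045.6191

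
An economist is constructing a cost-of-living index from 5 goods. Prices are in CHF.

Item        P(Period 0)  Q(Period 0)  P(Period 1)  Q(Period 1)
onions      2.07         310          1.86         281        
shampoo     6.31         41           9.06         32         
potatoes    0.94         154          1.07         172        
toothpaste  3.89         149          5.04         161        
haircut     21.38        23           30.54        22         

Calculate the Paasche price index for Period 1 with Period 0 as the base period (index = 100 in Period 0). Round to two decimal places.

121.45

Paasche price index uses current-period quantities as weights.
ΣP(Period 1)·Q(Period 1) = 1.86×281 + 9.06×32 + 1.07×172 + 5.04×161 + 30.54×22 = 522.66 + 289.92 + 184.04 + 811.44 + 671.88 = 2479.94
ΣP(Period 0)·Q(Period 1) = 2.07×281 + 6.31×32 + 0.94×172 + 3.89×161 + 21.38×22 = 581.67 + 201.92 + 161.68 + 626.29 + 470.36 = 2041.92
Index = 2479.94 / 2041.92 × 100 = 121.4514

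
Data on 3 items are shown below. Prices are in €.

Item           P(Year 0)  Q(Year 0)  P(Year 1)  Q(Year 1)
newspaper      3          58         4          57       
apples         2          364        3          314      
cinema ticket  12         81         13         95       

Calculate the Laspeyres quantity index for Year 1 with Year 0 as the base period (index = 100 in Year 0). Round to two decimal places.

103.47

Laspeyres quantity index uses base-period prices as weights.
ΣP(Year 0)·Q(Year 1) = 3×57 + 2×314 + 12×95 = 171 + 628 + 1140 = 1939
ΣP(Year 0)·Q(Year 0) = 3×58 + 2×364 + 12×81 = 174 + 728 + 972 = 1874
Index = 1939 / 1874 × 100 = 103.4685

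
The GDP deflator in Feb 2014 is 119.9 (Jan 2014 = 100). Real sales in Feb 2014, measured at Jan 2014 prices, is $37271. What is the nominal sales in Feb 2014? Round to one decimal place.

44687.9

Nominal = Real × (Index/100) = 37271 × (119.9/100)
        = 37271 × 1.199 = 44687.9290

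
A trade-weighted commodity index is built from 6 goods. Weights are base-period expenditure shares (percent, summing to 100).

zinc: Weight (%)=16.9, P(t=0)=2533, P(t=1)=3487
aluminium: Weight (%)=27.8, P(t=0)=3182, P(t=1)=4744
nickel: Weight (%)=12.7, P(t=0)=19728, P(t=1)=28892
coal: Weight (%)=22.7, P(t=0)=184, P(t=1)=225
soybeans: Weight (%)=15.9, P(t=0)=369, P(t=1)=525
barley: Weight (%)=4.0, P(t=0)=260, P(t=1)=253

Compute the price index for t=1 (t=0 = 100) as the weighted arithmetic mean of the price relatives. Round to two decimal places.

zinc: 16.9 × (3487/2533) = 16.9 × 1.376629 = 23.2650
aluminium: 27.8 × (4744/3182) = 27.8 × 1.490886 = 41.4466
nickel: 12.7 × (28892/19728) = 12.7 × 1.464517 = 18.5994
coal: 22.7 × (225/184) = 22.7 × 1.222826 = 27.7582
soybeans: 15.9 × (525/369) = 15.9 × 1.422764 = 22.6220
barley: 4.0 × (253/260) = 4.0 × 0.973077 = 3.8923
Index = Σ wᵢ·(p₁ᵢ/p₀ᵢ) = 23.2650 + 41.4466 + 18.5994 + 27.7582 + 22.6220 + 3.8923 = 137.5834

137.58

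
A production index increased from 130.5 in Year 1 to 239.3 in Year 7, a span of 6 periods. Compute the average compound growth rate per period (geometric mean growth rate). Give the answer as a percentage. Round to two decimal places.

Growth factor = (239.3/130.5)^(1/6) = (1.833716)^(1/6) = 1.106340
Growth rate = 1.106340 − 1 = 0.106340 = 10.6340%

10.63%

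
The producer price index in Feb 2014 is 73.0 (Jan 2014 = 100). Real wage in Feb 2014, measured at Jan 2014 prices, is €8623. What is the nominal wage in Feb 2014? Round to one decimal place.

Nominal = Real × (Index/100) = 8623 × (73.0/100)
        = 8623 × 0.730 = 6294.7900

6294.8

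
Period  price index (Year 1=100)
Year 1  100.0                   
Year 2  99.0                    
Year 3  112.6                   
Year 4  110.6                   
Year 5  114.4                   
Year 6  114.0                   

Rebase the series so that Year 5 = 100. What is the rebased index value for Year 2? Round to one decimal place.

86.5

Rebased(Year 2) = 99.0 / 114.4 × 100 = 86.5385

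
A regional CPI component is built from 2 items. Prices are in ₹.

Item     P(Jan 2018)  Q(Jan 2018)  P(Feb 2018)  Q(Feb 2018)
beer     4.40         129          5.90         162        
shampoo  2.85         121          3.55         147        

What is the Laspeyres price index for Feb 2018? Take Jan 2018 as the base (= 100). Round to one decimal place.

130.5

Laspeyres price index uses base-period quantities as weights.
ΣP(Feb 2018)·Q(Jan 2018) = 5.90×129 + 3.55×121 = 761.1 + 429.55 = 1190.65
ΣP(Jan 2018)·Q(Jan 2018) = 4.40×129 + 2.85×121 = 567.6 + 344.85 = 912.45
Index = 1190.65 / 912.45 × 100 = 130.4893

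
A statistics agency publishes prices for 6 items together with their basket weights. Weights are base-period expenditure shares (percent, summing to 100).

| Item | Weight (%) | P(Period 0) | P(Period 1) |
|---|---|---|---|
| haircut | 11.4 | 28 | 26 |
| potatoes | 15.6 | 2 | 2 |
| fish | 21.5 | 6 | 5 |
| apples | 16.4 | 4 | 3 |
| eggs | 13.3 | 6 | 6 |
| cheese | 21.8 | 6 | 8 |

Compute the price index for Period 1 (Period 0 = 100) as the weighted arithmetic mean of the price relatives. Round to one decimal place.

98.8

haircut: 11.4 × (26/28) = 11.4 × 0.928571 = 10.5857
potatoes: 15.6 × (2/2) = 15.6 × 1.000000 = 15.6000
fish: 21.5 × (5/6) = 21.5 × 0.833333 = 17.9167
apples: 16.4 × (3/4) = 16.4 × 0.750000 = 12.3000
eggs: 13.3 × (6/6) = 13.3 × 1.000000 = 13.3000
cheese: 21.8 × (8/6) = 21.8 × 1.333333 = 29.0667
Index = Σ wᵢ·(p₁ᵢ/p₀ᵢ) = 10.5857 + 15.6000 + 17.9167 + 12.3000 + 13.3000 + 29.0667 = 98.7690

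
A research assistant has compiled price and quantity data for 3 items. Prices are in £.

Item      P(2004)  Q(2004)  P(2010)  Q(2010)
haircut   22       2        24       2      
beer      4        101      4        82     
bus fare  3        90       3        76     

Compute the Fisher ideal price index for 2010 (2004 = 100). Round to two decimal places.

100.61

Laspeyres component (base-period weights):
ΣP(2010)Q(2004) = 24×2 + 4×101 + 3×90 = 48 + 404 + 270 = 722
ΣP(2004)Q(2004) = 22×2 + 4×101 + 3×90 = 44 + 404 + 270 = 718
L = 722 / 718 × 100 = 100.5571
Paasche component (current-period weights):
ΣP(2010)Q(2010) = 24×2 + 4×82 + 3×76 = 48 + 328 + 228 = 604
ΣP(2004)Q(2010) = 22×2 + 4×82 + 3×76 = 44 + 328 + 228 = 600
P = 604 / 600 × 100 = 100.6667
Fisher = √(L × P) = √(100.5571 × 100.6667) = 100.6119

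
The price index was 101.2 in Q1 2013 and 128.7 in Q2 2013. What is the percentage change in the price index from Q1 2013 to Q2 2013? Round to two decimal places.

Change = (128.7 − 101.2) / 101.2 × 100
       = 27.5 / 101.2 × 100 = 27.1739%

27.17%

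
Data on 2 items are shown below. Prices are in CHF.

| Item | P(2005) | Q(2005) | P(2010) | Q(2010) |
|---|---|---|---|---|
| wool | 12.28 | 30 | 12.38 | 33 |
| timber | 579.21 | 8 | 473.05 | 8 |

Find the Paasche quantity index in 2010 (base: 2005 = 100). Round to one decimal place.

100.9

Paasche quantity index uses current-period prices as weights.
ΣP(2010)·Q(2010) = 12.38×33 + 473.05×8 = 408.54 + 3784.4 = 4192.94
ΣP(2010)·Q(2005) = 12.38×30 + 473.05×8 = 371.4 + 3784.4 = 4155.8
Index = 4192.94 / 4155.8 × 100 = 100.8937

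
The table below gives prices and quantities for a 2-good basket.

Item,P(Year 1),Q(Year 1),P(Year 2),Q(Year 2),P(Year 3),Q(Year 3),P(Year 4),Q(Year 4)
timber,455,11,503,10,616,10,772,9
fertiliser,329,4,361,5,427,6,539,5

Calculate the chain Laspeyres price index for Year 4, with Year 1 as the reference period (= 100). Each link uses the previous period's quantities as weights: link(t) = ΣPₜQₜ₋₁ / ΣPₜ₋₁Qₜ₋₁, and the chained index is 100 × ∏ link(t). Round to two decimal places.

168.24

Link Year 1→Year 2:
ΣP(Year 2)Q(Year 1) = 503×11 + 361×4 = 5533 + 1444 = 6977
ΣP(Year 1)Q(Year 1) = 455×11 + 329×4 = 5005 + 1316 = 6321
link = 6977/6321 = 1.103781
Link Year 2→Year 3:
ΣP(Year 3)Q(Year 2) = 616×10 + 427×5 = 6160 + 2135 = 8295
ΣP(Year 2)Q(Year 2) = 503×10 + 361×5 = 5030 + 1805 = 6835
link = 8295/6835 = 1.213606
Link Year 3→Year 4:
ΣP(Year 4)Q(Year 3) = 772×10 + 539×6 = 7720 + 3234 = 10954
ΣP(Year 3)Q(Year 3) = 616×10 + 427×6 = 6160 + 2562 = 8722
link = 10954/8722 = 1.255905
Chained index = 100 × 1.103781 × 1.213606 × 1.255905 = 168.2354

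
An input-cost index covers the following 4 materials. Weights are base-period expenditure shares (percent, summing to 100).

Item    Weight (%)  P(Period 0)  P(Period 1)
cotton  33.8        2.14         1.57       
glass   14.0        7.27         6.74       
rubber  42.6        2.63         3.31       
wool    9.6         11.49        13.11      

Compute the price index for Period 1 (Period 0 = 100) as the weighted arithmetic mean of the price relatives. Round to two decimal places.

102.34

cotton: 33.8 × (1.57/2.14) = 33.8 × 0.733645 = 24.7972
glass: 14.0 × (6.74/7.27) = 14.0 × 0.927098 = 12.9794
rubber: 42.6 × (3.31/2.63) = 42.6 × 1.258555 = 53.6144
wool: 9.6 × (13.11/11.49) = 9.6 × 1.140992 = 10.9535
Index = Σ wᵢ·(p₁ᵢ/p₀ᵢ) = 24.7972 + 12.9794 + 53.6144 + 10.9535 = 102.3445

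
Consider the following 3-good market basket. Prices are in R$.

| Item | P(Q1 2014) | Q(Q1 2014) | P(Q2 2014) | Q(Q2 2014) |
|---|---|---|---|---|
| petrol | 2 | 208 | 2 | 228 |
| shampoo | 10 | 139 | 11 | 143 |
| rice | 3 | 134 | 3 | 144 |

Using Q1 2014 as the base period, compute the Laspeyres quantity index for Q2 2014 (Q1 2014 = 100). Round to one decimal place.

105.0

Laspeyres quantity index uses base-period prices as weights.
ΣP(Q1 2014)·Q(Q2 2014) = 2×228 + 10×143 + 3×144 = 456 + 1430 + 432 = 2318
ΣP(Q1 2014)·Q(Q1 2014) = 2×208 + 10×139 + 3×134 = 416 + 1390 + 402 = 2208
Index = 2318 / 2208 × 100 = 104.9819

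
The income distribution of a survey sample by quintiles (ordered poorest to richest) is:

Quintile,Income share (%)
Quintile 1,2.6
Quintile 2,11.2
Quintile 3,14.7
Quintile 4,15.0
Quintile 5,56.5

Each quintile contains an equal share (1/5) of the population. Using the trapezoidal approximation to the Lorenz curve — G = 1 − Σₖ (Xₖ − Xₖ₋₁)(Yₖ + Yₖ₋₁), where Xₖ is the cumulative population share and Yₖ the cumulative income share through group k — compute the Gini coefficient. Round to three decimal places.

Cumulative income shares Yₖ: 0.0260, 0.1380, 0.2850, 0.4350, 1.0000
Σ (Xₖ−Xₖ₋₁)(Yₖ+Yₖ₋₁) = (1/5)(0.0260+0.0000) + (1/5)(0.1380+0.0260) + (1/5)(0.2850+0.1380) + (1/5)(0.4350+0.2850) + (1/5)(1.0000+0.4350)
  = 0.0052 + 0.0328 + 0.0846 + 0.1440 + 0.2870 = 0.5536
G = 1 − 0.5536 = 0.4464

0.446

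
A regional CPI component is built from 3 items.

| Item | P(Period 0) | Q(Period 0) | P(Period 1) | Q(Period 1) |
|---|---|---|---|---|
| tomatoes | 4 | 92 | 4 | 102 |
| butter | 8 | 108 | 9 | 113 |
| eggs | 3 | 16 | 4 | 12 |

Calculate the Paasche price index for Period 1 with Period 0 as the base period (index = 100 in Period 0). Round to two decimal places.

109.27

Paasche price index uses current-period quantities as weights.
ΣP(Period 1)·Q(Period 1) = 4×102 + 9×113 + 4×12 = 408 + 1017 + 48 = 1473
ΣP(Period 0)·Q(Period 1) = 4×102 + 8×113 + 3×12 = 408 + 904 + 36 = 1348
Index = 1473 / 1348 × 100 = 109.2730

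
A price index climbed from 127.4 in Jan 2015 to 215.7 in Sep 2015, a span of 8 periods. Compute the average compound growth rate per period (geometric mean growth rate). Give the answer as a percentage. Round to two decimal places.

Growth factor = (215.7/127.4)^(1/8) = (1.693093)^(1/8) = 1.068034
Growth rate = 1.068034 − 1 = 0.068034 = 6.8034%

6.80%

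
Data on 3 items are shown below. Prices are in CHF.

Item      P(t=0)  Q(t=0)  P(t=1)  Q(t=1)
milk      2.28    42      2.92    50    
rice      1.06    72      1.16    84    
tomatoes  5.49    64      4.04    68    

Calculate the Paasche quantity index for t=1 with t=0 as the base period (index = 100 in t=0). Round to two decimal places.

111.50

Paasche quantity index uses current-period prices as weights.
ΣP(t=1)·Q(t=1) = 2.92×50 + 1.16×84 + 4.04×68 = 146 + 97.44 + 274.72 = 518.16
ΣP(t=1)·Q(t=0) = 2.92×42 + 1.16×72 + 4.04×64 = 122.64 + 83.52 + 258.56 = 464.72
Index = 518.16 / 464.72 × 100 = 111.4994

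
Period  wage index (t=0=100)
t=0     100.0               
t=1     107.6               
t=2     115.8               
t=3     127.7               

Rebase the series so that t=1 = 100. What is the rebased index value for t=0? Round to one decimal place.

Rebased(t=0) = 100.0 / 107.6 × 100 = 92.9368

92.9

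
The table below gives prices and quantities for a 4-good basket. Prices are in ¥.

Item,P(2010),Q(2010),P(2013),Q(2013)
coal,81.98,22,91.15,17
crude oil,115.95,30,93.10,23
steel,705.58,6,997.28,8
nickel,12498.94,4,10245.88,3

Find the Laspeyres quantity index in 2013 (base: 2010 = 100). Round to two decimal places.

Laspeyres quantity index uses base-period prices as weights.
ΣP(2010)·Q(2013) = 81.98×17 + 115.95×23 + 705.58×8 + 12498.94×3 = 1393.66 + 2666.85 + 5644.64 + 37496.82 = 47201.97
ΣP(2010)·Q(2010) = 81.98×22 + 115.95×30 + 705.58×6 + 12498.94×4 = 1803.56 + 3478.5 + 4233.48 + 49995.76 = 59511.3
Index = 47201.97 / 59511.3 × 100 = 79.3160

79.32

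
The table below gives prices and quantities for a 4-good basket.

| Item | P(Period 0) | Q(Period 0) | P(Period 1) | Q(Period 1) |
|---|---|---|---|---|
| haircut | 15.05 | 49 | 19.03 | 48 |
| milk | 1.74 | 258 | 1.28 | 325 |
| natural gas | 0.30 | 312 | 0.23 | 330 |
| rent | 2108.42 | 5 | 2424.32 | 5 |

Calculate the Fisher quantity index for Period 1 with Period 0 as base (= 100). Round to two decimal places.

Laspeyres component (base-period weights):
ΣP(Period 0)Q(Period 1) = 15.05×48 + 1.74×325 + 0.30×330 + 2108.42×5 = 722.4 + 565.5 + 99 + 10542.1 = 11929
ΣP(Period 0)Q(Period 0) = 15.05×49 + 1.74×258 + 0.30×312 + 2108.42×5 = 737.45 + 448.92 + 93.6 + 10542.1 = 11822.07
L = 11929 / 11822.07 × 100 = 100.9045
Paasche component (current-period weights):
ΣP(Period 1)Q(Period 1) = 19.03×48 + 1.28×325 + 0.23×330 + 2424.32×5 = 913.44 + 416 + 75.9 + 12121.6 = 13526.94
ΣP(Period 1)Q(Period 0) = 19.03×49 + 1.28×258 + 0.23×312 + 2424.32×5 = 932.47 + 330.24 + 71.76 + 12121.6 = 13456.07
P = 13526.94 / 13456.07 × 100 = 100.5267
Fisher = √(L × P) = √(100.9045 × 100.5267) = 100.7154

100.72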